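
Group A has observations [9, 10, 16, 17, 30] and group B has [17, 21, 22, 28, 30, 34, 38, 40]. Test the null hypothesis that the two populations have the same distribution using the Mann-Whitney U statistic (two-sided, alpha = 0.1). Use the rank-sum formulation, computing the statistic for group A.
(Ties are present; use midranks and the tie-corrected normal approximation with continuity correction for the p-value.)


Step 1: Combine and sort all 13 observations; assign midranks.
sorted (value, group): (9,X), (10,X), (16,X), (17,X), (17,Y), (21,Y), (22,Y), (28,Y), (30,X), (30,Y), (34,Y), (38,Y), (40,Y)
ranks: 9->1, 10->2, 16->3, 17->4.5, 17->4.5, 21->6, 22->7, 28->8, 30->9.5, 30->9.5, 34->11, 38->12, 40->13
Step 2: Rank sum for X: R1 = 1 + 2 + 3 + 4.5 + 9.5 = 20.
Step 3: U_X = R1 - n1(n1+1)/2 = 20 - 5*6/2 = 20 - 15 = 5.
       U_Y = n1*n2 - U_X = 40 - 5 = 35.
Step 4: Ties are present, so use the tie-corrected normal approximation (with continuity correction) for the p-value.
Step 5: p-value = 0.033301; compare to alpha = 0.1. reject H0.

U_X = 5, p = 0.033301, reject H0 at alpha = 0.1.


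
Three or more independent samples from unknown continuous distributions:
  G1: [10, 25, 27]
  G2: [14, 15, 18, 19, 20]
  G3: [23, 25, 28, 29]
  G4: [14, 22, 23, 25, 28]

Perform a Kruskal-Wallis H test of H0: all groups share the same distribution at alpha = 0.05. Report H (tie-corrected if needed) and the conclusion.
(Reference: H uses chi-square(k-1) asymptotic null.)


Step 1: Combine all N = 17 observations and assign midranks.
sorted (value, group, rank): (10,G1,1), (14,G2,2.5), (14,G4,2.5), (15,G2,4), (18,G2,5), (19,G2,6), (20,G2,7), (22,G4,8), (23,G3,9.5), (23,G4,9.5), (25,G1,12), (25,G3,12), (25,G4,12), (27,G1,14), (28,G3,15.5), (28,G4,15.5), (29,G3,17)
Step 2: Sum ranks within each group.
R_1 = 27 (n_1 = 3)
R_2 = 24.5 (n_2 = 5)
R_3 = 54 (n_3 = 4)
R_4 = 47.5 (n_4 = 5)
Step 3: H = 12/(N(N+1)) * sum(R_i^2/n_i) - 3(N+1)
     = 12/(17*18) * (27^2/3 + 24.5^2/5 + 54^2/4 + 47.5^2/5) - 3*18
     = 0.039216 * 1543.3 - 54
     = 6.521569.
Step 4: Ties present; correction factor C = 1 - 42/(17^3 - 17) = 0.991422. Corrected H = 6.521569 / 0.991422 = 6.577998.
Step 5: Under H0, H ~ chi^2(3); p-value = 0.086637.
Step 6: alpha = 0.05. fail to reject H0.

H = 6.5780, df = 3, p = 0.086637, fail to reject H0.


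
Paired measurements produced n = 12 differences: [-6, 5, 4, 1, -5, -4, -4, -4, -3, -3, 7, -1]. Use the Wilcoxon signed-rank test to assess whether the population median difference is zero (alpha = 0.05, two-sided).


Step 1: Drop any zero differences (none here) and take |d_i|.
|d| = [6, 5, 4, 1, 5, 4, 4, 4, 3, 3, 7, 1]
Step 2: Midrank |d_i| (ties get averaged ranks).
ranks: |6|->11, |5|->9.5, |4|->6.5, |1|->1.5, |5|->9.5, |4|->6.5, |4|->6.5, |4|->6.5, |3|->3.5, |3|->3.5, |7|->12, |1|->1.5
Step 3: Attach original signs; sum ranks with positive sign and with negative sign.
W+ = 9.5 + 6.5 + 1.5 + 12 = 29.5
W- = 11 + 9.5 + 6.5 + 6.5 + 6.5 + 3.5 + 3.5 + 1.5 = 48.5
(Check: W+ + W- = 78 should equal n(n+1)/2 = 78.)
Step 4: Test statistic W = min(W+, W-) = 29.5.
Step 5: Ties in |d|, so use the tie-corrected normal approximation.
        E[W] = n(n+1)/4 = 12*13/4 = 39.
        Tie groups: |d|=1 (t=2), |d|=3 (t=2), |d|=4 (t=4), |d|=5 (t=2); sum(t^3 - t) = 78.
        Var[W] = n(n+1)(2n+1)/24 - sum(t^3-t)/48 = 3900/24 - 78/48 = 160.875.
        z = (W - E[W]) / sqrt(Var[W]) = (29.5 - 39) / 12.6837 = -0.7490.
        Two-sided p = 2*Phi(z) = 0.453860.
Step 6: alpha = 0.05. fail to reject H0.

W+ = 29.5, W- = 48.5, W = min = 29.5, p = 0.453860, fail to reject H0.


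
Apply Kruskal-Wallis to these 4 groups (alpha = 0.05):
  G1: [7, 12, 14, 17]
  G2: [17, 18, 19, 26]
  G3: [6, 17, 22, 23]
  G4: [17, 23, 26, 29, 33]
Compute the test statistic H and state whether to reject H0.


Step 1: Combine all N = 17 observations and assign midranks.
sorted (value, group, rank): (6,G3,1), (7,G1,2), (12,G1,3), (14,G1,4), (17,G1,6.5), (17,G2,6.5), (17,G3,6.5), (17,G4,6.5), (18,G2,9), (19,G2,10), (22,G3,11), (23,G3,12.5), (23,G4,12.5), (26,G2,14.5), (26,G4,14.5), (29,G4,16), (33,G4,17)
Step 2: Sum ranks within each group.
R_1 = 15.5 (n_1 = 4)
R_2 = 40 (n_2 = 4)
R_3 = 31 (n_3 = 4)
R_4 = 66.5 (n_4 = 5)
Step 3: H = 12/(N(N+1)) * sum(R_i^2/n_i) - 3(N+1)
     = 12/(17*18) * (15.5^2/4 + 40^2/4 + 31^2/4 + 66.5^2/5) - 3*18
     = 0.039216 * 1584.76 - 54
     = 8.147549.
Step 4: Ties present; correction factor C = 1 - 72/(17^3 - 17) = 0.985294. Corrected H = 8.147549 / 0.985294 = 8.269154.
Step 5: Under H0, H ~ chi^2(3); p-value = 0.040765.
Step 6: alpha = 0.05. reject H0.

H = 8.2692, df = 3, p = 0.040765, reject H0.


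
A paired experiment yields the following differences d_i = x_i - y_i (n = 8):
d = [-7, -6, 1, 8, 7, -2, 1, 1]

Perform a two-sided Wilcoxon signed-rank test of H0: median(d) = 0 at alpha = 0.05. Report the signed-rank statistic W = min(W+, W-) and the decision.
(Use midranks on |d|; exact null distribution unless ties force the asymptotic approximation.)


Step 1: Drop any zero differences (none here) and take |d_i|.
|d| = [7, 6, 1, 8, 7, 2, 1, 1]
Step 2: Midrank |d_i| (ties get averaged ranks).
ranks: |7|->6.5, |6|->5, |1|->2, |8|->8, |7|->6.5, |2|->4, |1|->2, |1|->2
Step 3: Attach original signs; sum ranks with positive sign and with negative sign.
W+ = 2 + 8 + 6.5 + 2 + 2 = 20.5
W- = 6.5 + 5 + 4 = 15.5
(Check: W+ + W- = 36 should equal n(n+1)/2 = 36.)
Step 4: Test statistic W = min(W+, W-) = 15.5.
Step 5: Ties in |d|, so use the tie-corrected normal approximation.
        E[W] = n(n+1)/4 = 8*9/4 = 18.
        Tie groups: |d|=1 (t=3), |d|=7 (t=2); sum(t^3 - t) = 30.
        Var[W] = n(n+1)(2n+1)/24 - sum(t^3-t)/48 = 1224/24 - 30/48 = 50.375.
        z = (W - E[W]) / sqrt(Var[W]) = (15.5 - 18) / 7.0975 = -0.3522.
        Two-sided p = 2*Phi(z) = 0.724662.
Step 6: alpha = 0.05. fail to reject H0.

W+ = 20.5, W- = 15.5, W = min = 15.5, p = 0.724662, fail to reject H0.


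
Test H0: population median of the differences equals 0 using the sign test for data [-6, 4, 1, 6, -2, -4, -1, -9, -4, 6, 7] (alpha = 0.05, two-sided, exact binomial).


Step 1: Discard zero differences. Original n = 11; n_eff = number of nonzero differences = 11.
Nonzero differences (with sign): -6, +4, +1, +6, -2, -4, -1, -9, -4, +6, +7
Step 2: Count signs: positive = 5, negative = 6.
Step 3: Under H0: P(positive) = 0.5, so the number of positives S ~ Bin(11, 0.5).
Step 4: Two-sided exact p-value = sum of Bin(11,0.5) probabilities at or below the observed probability = 1.000000.
Step 5: alpha = 0.05. fail to reject H0.

n_eff = 11, pos = 5, neg = 6, p = 1.000000, fail to reject H0.


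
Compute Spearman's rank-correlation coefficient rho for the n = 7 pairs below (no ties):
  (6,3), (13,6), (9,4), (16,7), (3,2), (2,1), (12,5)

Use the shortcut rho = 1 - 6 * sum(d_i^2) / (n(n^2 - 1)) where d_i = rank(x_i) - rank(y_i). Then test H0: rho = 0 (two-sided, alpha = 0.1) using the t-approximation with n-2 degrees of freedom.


Step 1: Rank x and y separately (midranks; no ties here).
rank(x): 6->3, 13->6, 9->4, 16->7, 3->2, 2->1, 12->5
rank(y): 3->3, 6->6, 4->4, 7->7, 2->2, 1->1, 5->5
Step 2: d_i = R_x(i) - R_y(i); compute d_i^2.
  (3-3)^2=0, (6-6)^2=0, (4-4)^2=0, (7-7)^2=0, (2-2)^2=0, (1-1)^2=0, (5-5)^2=0
sum(d^2) = 0.
Step 3: rho = 1 - 6*0 / (7*(7^2 - 1)) = 1 - 0/336 = 1.000000.
Step 5: Two-sided p-value from the t-distribution with 5 df = 0.000000.
Step 6: alpha = 0.1. reject H0.

rho = 1.0000, p = 0.000000, reject H0 at alpha = 0.1.


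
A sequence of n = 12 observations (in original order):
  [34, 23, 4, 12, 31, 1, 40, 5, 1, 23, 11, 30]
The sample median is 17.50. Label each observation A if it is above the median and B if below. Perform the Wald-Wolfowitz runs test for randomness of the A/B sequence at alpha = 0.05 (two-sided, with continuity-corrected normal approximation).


Step 1: Compute median = 17.50; label A = above, B = below.
Labels in order: AABBABABBABA  (n_A = 6, n_B = 6)
Step 2: Count runs R = 9.
Step 3: Under H0 (random ordering), E[R] = 2*n_A*n_B/(n_A+n_B) + 1 = 2*6*6/12 + 1 = 7.0000.
        Var[R] = 2*n_A*n_B*(2*n_A*n_B - n_A - n_B) / ((n_A+n_B)^2 * (n_A+n_B-1)) = 4320/1584 = 2.7273.
        SD[R] = 1.6514.
Step 4: Continuity-corrected z = (R - 0.5 - E[R]) / SD[R] = (9 - 0.5 - 7.0000) / 1.6514 = 0.9083.
Step 5: Two-sided p-value via normal approximation = 2*(1 - Phi(|z|)) = 0.363722.
Step 6: alpha = 0.05. fail to reject H0.

R = 9, z = 0.9083, p = 0.363722, fail to reject H0.


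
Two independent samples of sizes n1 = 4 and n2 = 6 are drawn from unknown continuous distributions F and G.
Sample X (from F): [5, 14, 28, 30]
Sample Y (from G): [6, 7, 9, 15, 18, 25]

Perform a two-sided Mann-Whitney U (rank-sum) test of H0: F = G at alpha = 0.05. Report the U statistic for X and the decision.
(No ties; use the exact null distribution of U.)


Step 1: Combine and sort all 10 observations; assign midranks.
sorted (value, group): (5,X), (6,Y), (7,Y), (9,Y), (14,X), (15,Y), (18,Y), (25,Y), (28,X), (30,X)
ranks: 5->1, 6->2, 7->3, 9->4, 14->5, 15->6, 18->7, 25->8, 28->9, 30->10
Step 2: Rank sum for X: R1 = 1 + 5 + 9 + 10 = 25.
Step 3: U_X = R1 - n1(n1+1)/2 = 25 - 4*5/2 = 25 - 10 = 15.
       U_Y = n1*n2 - U_X = 24 - 15 = 9.
Step 4: No ties, so the exact null distribution of U (based on enumerating the C(10,4) = 210 equally likely rank assignments) gives the two-sided p-value.
Step 5: p-value = 0.609524; compare to alpha = 0.05. fail to reject H0.

U_X = 15, p = 0.609524, fail to reject H0 at alpha = 0.05.


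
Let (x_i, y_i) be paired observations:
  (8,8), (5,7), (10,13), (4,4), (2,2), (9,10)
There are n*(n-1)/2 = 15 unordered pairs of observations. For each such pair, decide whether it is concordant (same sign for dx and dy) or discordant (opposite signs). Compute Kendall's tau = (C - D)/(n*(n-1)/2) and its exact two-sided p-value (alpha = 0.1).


Step 1: Enumerate the 15 unordered pairs (i,j) with i<j and classify each by sign(x_j-x_i) * sign(y_j-y_i).
  (1,2):dx=-3,dy=-1->C; (1,3):dx=+2,dy=+5->C; (1,4):dx=-4,dy=-4->C; (1,5):dx=-6,dy=-6->C
  (1,6):dx=+1,dy=+2->C; (2,3):dx=+5,dy=+6->C; (2,4):dx=-1,dy=-3->C; (2,5):dx=-3,dy=-5->C
  (2,6):dx=+4,dy=+3->C; (3,4):dx=-6,dy=-9->C; (3,5):dx=-8,dy=-11->C; (3,6):dx=-1,dy=-3->C
  (4,5):dx=-2,dy=-2->C; (4,6):dx=+5,dy=+6->C; (5,6):dx=+7,dy=+8->C
Step 2: C = 15, D = 0, total pairs = 15.
Step 3: tau = (C - D)/(n(n-1)/2) = (15 - 0)/15 = 1.000000.
Step 4: Exact two-sided p-value (enumerate n! = 720 permutations of y under H0): p = 0.002778.
Step 5: alpha = 0.1. reject H0.

tau_b = 1.0000 (C=15, D=0), p = 0.002778, reject H0.


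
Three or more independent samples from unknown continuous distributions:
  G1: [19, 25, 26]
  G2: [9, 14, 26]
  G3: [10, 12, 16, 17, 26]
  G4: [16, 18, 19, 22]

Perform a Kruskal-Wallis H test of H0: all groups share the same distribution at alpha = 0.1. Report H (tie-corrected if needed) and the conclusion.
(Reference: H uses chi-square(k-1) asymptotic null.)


Step 1: Combine all N = 15 observations and assign midranks.
sorted (value, group, rank): (9,G2,1), (10,G3,2), (12,G3,3), (14,G2,4), (16,G3,5.5), (16,G4,5.5), (17,G3,7), (18,G4,8), (19,G1,9.5), (19,G4,9.5), (22,G4,11), (25,G1,12), (26,G1,14), (26,G2,14), (26,G3,14)
Step 2: Sum ranks within each group.
R_1 = 35.5 (n_1 = 3)
R_2 = 19 (n_2 = 3)
R_3 = 31.5 (n_3 = 5)
R_4 = 34 (n_4 = 4)
Step 3: H = 12/(N(N+1)) * sum(R_i^2/n_i) - 3(N+1)
     = 12/(15*16) * (35.5^2/3 + 19^2/3 + 31.5^2/5 + 34^2/4) - 3*16
     = 0.050000 * 1027.87 - 48
     = 3.393333.
Step 4: Ties present; correction factor C = 1 - 36/(15^3 - 15) = 0.989286. Corrected H = 3.393333 / 0.989286 = 3.430084.
Step 5: Under H0, H ~ chi^2(3); p-value = 0.329944.
Step 6: alpha = 0.1. fail to reject H0.

H = 3.4301, df = 3, p = 0.329944, fail to reject H0.


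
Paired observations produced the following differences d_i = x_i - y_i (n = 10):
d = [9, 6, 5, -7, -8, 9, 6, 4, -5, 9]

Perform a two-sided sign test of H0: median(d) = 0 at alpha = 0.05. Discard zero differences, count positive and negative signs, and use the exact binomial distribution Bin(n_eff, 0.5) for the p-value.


Step 1: Discard zero differences. Original n = 10; n_eff = number of nonzero differences = 10.
Nonzero differences (with sign): +9, +6, +5, -7, -8, +9, +6, +4, -5, +9
Step 2: Count signs: positive = 7, negative = 3.
Step 3: Under H0: P(positive) = 0.5, so the number of positives S ~ Bin(10, 0.5).
Step 4: Two-sided exact p-value = sum of Bin(10,0.5) probabilities at or below the observed probability = 0.343750.
Step 5: alpha = 0.05. fail to reject H0.

n_eff = 10, pos = 7, neg = 3, p = 0.343750, fail to reject H0.


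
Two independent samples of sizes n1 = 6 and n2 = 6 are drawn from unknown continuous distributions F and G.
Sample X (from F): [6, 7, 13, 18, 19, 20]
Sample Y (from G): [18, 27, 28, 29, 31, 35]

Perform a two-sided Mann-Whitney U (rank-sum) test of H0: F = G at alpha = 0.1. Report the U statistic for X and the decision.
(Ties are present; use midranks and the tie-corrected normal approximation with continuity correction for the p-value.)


Step 1: Combine and sort all 12 observations; assign midranks.
sorted (value, group): (6,X), (7,X), (13,X), (18,X), (18,Y), (19,X), (20,X), (27,Y), (28,Y), (29,Y), (31,Y), (35,Y)
ranks: 6->1, 7->2, 13->3, 18->4.5, 18->4.5, 19->6, 20->7, 27->8, 28->9, 29->10, 31->11, 35->12
Step 2: Rank sum for X: R1 = 1 + 2 + 3 + 4.5 + 6 + 7 = 23.5.
Step 3: U_X = R1 - n1(n1+1)/2 = 23.5 - 6*7/2 = 23.5 - 21 = 2.5.
       U_Y = n1*n2 - U_X = 36 - 2.5 = 33.5.
Step 4: Ties are present, so use the tie-corrected normal approximation (with continuity correction) for the p-value.
Step 5: p-value = 0.016122; compare to alpha = 0.1. reject H0.

U_X = 2.5, p = 0.016122, reject H0 at alpha = 0.1.


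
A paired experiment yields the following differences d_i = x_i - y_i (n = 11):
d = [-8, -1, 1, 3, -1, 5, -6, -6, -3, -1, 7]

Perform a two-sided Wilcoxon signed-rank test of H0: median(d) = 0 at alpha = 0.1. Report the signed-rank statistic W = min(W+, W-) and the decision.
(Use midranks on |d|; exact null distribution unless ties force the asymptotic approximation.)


Step 1: Drop any zero differences (none here) and take |d_i|.
|d| = [8, 1, 1, 3, 1, 5, 6, 6, 3, 1, 7]
Step 2: Midrank |d_i| (ties get averaged ranks).
ranks: |8|->11, |1|->2.5, |1|->2.5, |3|->5.5, |1|->2.5, |5|->7, |6|->8.5, |6|->8.5, |3|->5.5, |1|->2.5, |7|->10
Step 3: Attach original signs; sum ranks with positive sign and with negative sign.
W+ = 2.5 + 5.5 + 7 + 10 = 25
W- = 11 + 2.5 + 2.5 + 8.5 + 8.5 + 5.5 + 2.5 = 41
(Check: W+ + W- = 66 should equal n(n+1)/2 = 66.)
Step 4: Test statistic W = min(W+, W-) = 25.
Step 5: Ties in |d|, so use the tie-corrected normal approximation.
        E[W] = n(n+1)/4 = 11*12/4 = 33.
        Tie groups: |d|=1 (t=4), |d|=3 (t=2), |d|=6 (t=2); sum(t^3 - t) = 72.
        Var[W] = n(n+1)(2n+1)/24 - sum(t^3-t)/48 = 3036/24 - 72/48 = 125.
        z = (W - E[W]) / sqrt(Var[W]) = (25 - 33) / 11.1803 = -0.7155.
        Two-sided p = 2*Phi(z) = 0.474274.
Step 6: alpha = 0.1. fail to reject H0.

W+ = 25, W- = 41, W = min = 25, p = 0.474274, fail to reject H0.


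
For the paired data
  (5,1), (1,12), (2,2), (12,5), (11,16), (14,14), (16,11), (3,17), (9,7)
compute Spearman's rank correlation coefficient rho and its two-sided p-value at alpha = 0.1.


Step 1: Rank x and y separately (midranks; no ties here).
rank(x): 5->4, 1->1, 2->2, 12->7, 11->6, 14->8, 16->9, 3->3, 9->5
rank(y): 1->1, 12->6, 2->2, 5->3, 16->8, 14->7, 11->5, 17->9, 7->4
Step 2: d_i = R_x(i) - R_y(i); compute d_i^2.
  (4-1)^2=9, (1-6)^2=25, (2-2)^2=0, (7-3)^2=16, (6-8)^2=4, (8-7)^2=1, (9-5)^2=16, (3-9)^2=36, (5-4)^2=1
sum(d^2) = 108.
Step 3: rho = 1 - 6*108 / (9*(9^2 - 1)) = 1 - 648/720 = 0.100000.
Step 4: Under H0, t = rho * sqrt((n-2)/(1-rho^2)) = 0.2659 ~ t(7).
Step 5: Two-sided p-value from the t-distribution with 7 df = 0.797972.
Step 6: alpha = 0.1. fail to reject H0.

rho = 0.1000, p = 0.797972, fail to reject H0 at alpha = 0.1.


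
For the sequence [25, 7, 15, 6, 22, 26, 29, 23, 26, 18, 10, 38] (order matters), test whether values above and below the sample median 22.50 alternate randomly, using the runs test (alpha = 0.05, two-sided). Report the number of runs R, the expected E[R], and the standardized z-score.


Step 1: Compute median = 22.50; label A = above, B = below.
Labels in order: ABBBBAAAABBA  (n_A = 6, n_B = 6)
Step 2: Count runs R = 5.
Step 3: Under H0 (random ordering), E[R] = 2*n_A*n_B/(n_A+n_B) + 1 = 2*6*6/12 + 1 = 7.0000.
        Var[R] = 2*n_A*n_B*(2*n_A*n_B - n_A - n_B) / ((n_A+n_B)^2 * (n_A+n_B-1)) = 4320/1584 = 2.7273.
        SD[R] = 1.6514.
Step 4: Continuity-corrected z = (R + 0.5 - E[R]) / SD[R] = (5 + 0.5 - 7.0000) / 1.6514 = -0.9083.
Step 5: Two-sided p-value via normal approximation = 2*(1 - Phi(|z|)) = 0.363722.
Step 6: alpha = 0.05. fail to reject H0.

R = 5, z = -0.9083, p = 0.363722, fail to reject H0.


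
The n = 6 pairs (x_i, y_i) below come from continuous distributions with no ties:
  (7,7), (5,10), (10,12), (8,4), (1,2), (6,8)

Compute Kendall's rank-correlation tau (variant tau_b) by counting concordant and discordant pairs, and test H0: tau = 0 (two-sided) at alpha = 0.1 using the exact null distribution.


Step 1: Enumerate the 15 unordered pairs (i,j) with i<j and classify each by sign(x_j-x_i) * sign(y_j-y_i).
  (1,2):dx=-2,dy=+3->D; (1,3):dx=+3,dy=+5->C; (1,4):dx=+1,dy=-3->D; (1,5):dx=-6,dy=-5->C
  (1,6):dx=-1,dy=+1->D; (2,3):dx=+5,dy=+2->C; (2,4):dx=+3,dy=-6->D; (2,5):dx=-4,dy=-8->C
  (2,6):dx=+1,dy=-2->D; (3,4):dx=-2,dy=-8->C; (3,5):dx=-9,dy=-10->C; (3,6):dx=-4,dy=-4->C
  (4,5):dx=-7,dy=-2->C; (4,6):dx=-2,dy=+4->D; (5,6):dx=+5,dy=+6->C
Step 2: C = 9, D = 6, total pairs = 15.
Step 3: tau = (C - D)/(n(n-1)/2) = (9 - 6)/15 = 0.200000.
Step 4: Exact two-sided p-value (enumerate n! = 720 permutations of y under H0): p = 0.719444.
Step 5: alpha = 0.1. fail to reject H0.

tau_b = 0.2000 (C=9, D=6), p = 0.719444, fail to reject H0.


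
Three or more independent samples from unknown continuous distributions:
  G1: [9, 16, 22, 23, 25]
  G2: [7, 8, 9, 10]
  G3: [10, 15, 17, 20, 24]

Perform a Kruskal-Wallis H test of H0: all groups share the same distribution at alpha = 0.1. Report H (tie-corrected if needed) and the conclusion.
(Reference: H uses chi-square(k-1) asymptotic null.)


Step 1: Combine all N = 14 observations and assign midranks.
sorted (value, group, rank): (7,G2,1), (8,G2,2), (9,G1,3.5), (9,G2,3.5), (10,G2,5.5), (10,G3,5.5), (15,G3,7), (16,G1,8), (17,G3,9), (20,G3,10), (22,G1,11), (23,G1,12), (24,G3,13), (25,G1,14)
Step 2: Sum ranks within each group.
R_1 = 48.5 (n_1 = 5)
R_2 = 12 (n_2 = 4)
R_3 = 44.5 (n_3 = 5)
Step 3: H = 12/(N(N+1)) * sum(R_i^2/n_i) - 3(N+1)
     = 12/(14*15) * (48.5^2/5 + 12^2/4 + 44.5^2/5) - 3*15
     = 0.057143 * 902.5 - 45
     = 6.571429.
Step 4: Ties present; correction factor C = 1 - 12/(14^3 - 14) = 0.995604. Corrected H = 6.571429 / 0.995604 = 6.600442.
Step 5: Under H0, H ~ chi^2(2); p-value = 0.036875.
Step 6: alpha = 0.1. reject H0.

H = 6.6004, df = 2, p = 0.036875, reject H0.


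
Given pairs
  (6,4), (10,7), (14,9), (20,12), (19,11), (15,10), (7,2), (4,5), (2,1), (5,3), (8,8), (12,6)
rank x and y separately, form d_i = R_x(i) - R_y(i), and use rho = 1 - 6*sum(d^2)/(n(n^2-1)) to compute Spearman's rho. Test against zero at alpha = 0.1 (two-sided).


Step 1: Rank x and y separately (midranks; no ties here).
rank(x): 6->4, 10->7, 14->9, 20->12, 19->11, 15->10, 7->5, 4->2, 2->1, 5->3, 8->6, 12->8
rank(y): 4->4, 7->7, 9->9, 12->12, 11->11, 10->10, 2->2, 5->5, 1->1, 3->3, 8->8, 6->6
Step 2: d_i = R_x(i) - R_y(i); compute d_i^2.
  (4-4)^2=0, (7-7)^2=0, (9-9)^2=0, (12-12)^2=0, (11-11)^2=0, (10-10)^2=0, (5-2)^2=9, (2-5)^2=9, (1-1)^2=0, (3-3)^2=0, (6-8)^2=4, (8-6)^2=4
sum(d^2) = 26.
Step 3: rho = 1 - 6*26 / (12*(12^2 - 1)) = 1 - 156/1716 = 0.909091.
Step 4: Under H0, t = rho * sqrt((n-2)/(1-rho^2)) = 6.9007 ~ t(10).
Step 5: Two-sided p-value from the t-distribution with 10 df = 0.000042.
Step 6: alpha = 0.1. reject H0.

rho = 0.9091, p = 0.000042, reject H0 at alpha = 0.1.


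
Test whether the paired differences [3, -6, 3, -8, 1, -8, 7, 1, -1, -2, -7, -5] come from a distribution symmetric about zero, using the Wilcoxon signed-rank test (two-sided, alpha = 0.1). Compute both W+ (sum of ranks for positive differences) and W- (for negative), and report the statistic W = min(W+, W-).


Step 1: Drop any zero differences (none here) and take |d_i|.
|d| = [3, 6, 3, 8, 1, 8, 7, 1, 1, 2, 7, 5]
Step 2: Midrank |d_i| (ties get averaged ranks).
ranks: |3|->5.5, |6|->8, |3|->5.5, |8|->11.5, |1|->2, |8|->11.5, |7|->9.5, |1|->2, |1|->2, |2|->4, |7|->9.5, |5|->7
Step 3: Attach original signs; sum ranks with positive sign and with negative sign.
W+ = 5.5 + 5.5 + 2 + 9.5 + 2 = 24.5
W- = 8 + 11.5 + 11.5 + 2 + 4 + 9.5 + 7 = 53.5
(Check: W+ + W- = 78 should equal n(n+1)/2 = 78.)
Step 4: Test statistic W = min(W+, W-) = 24.5.
Step 5: Ties in |d|, so use the tie-corrected normal approximation.
        E[W] = n(n+1)/4 = 12*13/4 = 39.
        Tie groups: |d|=1 (t=3), |d|=3 (t=2), |d|=7 (t=2), |d|=8 (t=2); sum(t^3 - t) = 42.
        Var[W] = n(n+1)(2n+1)/24 - sum(t^3-t)/48 = 3900/24 - 42/48 = 161.625.
        z = (W - E[W]) / sqrt(Var[W]) = (24.5 - 39) / 12.7132 = -1.1405.
        Two-sided p = 2*Phi(z) = 0.254058.
Step 6: alpha = 0.1. fail to reject H0.

W+ = 24.5, W- = 53.5, W = min = 24.5, p = 0.254058, fail to reject H0.


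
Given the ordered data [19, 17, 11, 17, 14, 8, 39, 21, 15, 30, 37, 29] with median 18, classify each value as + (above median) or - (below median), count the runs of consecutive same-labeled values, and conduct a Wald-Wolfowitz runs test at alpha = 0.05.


Step 1: Compute median = 18; label A = above, B = below.
Labels in order: ABBBBBAABAAA  (n_A = 6, n_B = 6)
Step 2: Count runs R = 5.
Step 3: Under H0 (random ordering), E[R] = 2*n_A*n_B/(n_A+n_B) + 1 = 2*6*6/12 + 1 = 7.0000.
        Var[R] = 2*n_A*n_B*(2*n_A*n_B - n_A - n_B) / ((n_A+n_B)^2 * (n_A+n_B-1)) = 4320/1584 = 2.7273.
        SD[R] = 1.6514.
Step 4: Continuity-corrected z = (R + 0.5 - E[R]) / SD[R] = (5 + 0.5 - 7.0000) / 1.6514 = -0.9083.
Step 5: Two-sided p-value via normal approximation = 2*(1 - Phi(|z|)) = 0.363722.
Step 6: alpha = 0.05. fail to reject H0.

R = 5, z = -0.9083, p = 0.363722, fail to reject H0.


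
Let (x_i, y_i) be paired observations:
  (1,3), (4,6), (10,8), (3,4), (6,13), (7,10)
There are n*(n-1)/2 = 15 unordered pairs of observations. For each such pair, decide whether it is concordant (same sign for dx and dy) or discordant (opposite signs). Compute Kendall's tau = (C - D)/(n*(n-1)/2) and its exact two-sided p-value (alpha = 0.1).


Step 1: Enumerate the 15 unordered pairs (i,j) with i<j and classify each by sign(x_j-x_i) * sign(y_j-y_i).
  (1,2):dx=+3,dy=+3->C; (1,3):dx=+9,dy=+5->C; (1,4):dx=+2,dy=+1->C; (1,5):dx=+5,dy=+10->C
  (1,6):dx=+6,dy=+7->C; (2,3):dx=+6,dy=+2->C; (2,4):dx=-1,dy=-2->C; (2,5):dx=+2,dy=+7->C
  (2,6):dx=+3,dy=+4->C; (3,4):dx=-7,dy=-4->C; (3,5):dx=-4,dy=+5->D; (3,6):dx=-3,dy=+2->D
  (4,5):dx=+3,dy=+9->C; (4,6):dx=+4,dy=+6->C; (5,6):dx=+1,dy=-3->D
Step 2: C = 12, D = 3, total pairs = 15.
Step 3: tau = (C - D)/(n(n-1)/2) = (12 - 3)/15 = 0.600000.
Step 4: Exact two-sided p-value (enumerate n! = 720 permutations of y under H0): p = 0.136111.
Step 5: alpha = 0.1. fail to reject H0.

tau_b = 0.6000 (C=12, D=3), p = 0.136111, fail to reject H0.


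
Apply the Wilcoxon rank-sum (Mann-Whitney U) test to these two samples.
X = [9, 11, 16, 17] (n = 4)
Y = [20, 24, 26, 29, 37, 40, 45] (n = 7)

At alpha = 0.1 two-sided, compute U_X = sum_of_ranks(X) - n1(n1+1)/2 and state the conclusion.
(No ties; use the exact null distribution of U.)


Step 1: Combine and sort all 11 observations; assign midranks.
sorted (value, group): (9,X), (11,X), (16,X), (17,X), (20,Y), (24,Y), (26,Y), (29,Y), (37,Y), (40,Y), (45,Y)
ranks: 9->1, 11->2, 16->3, 17->4, 20->5, 24->6, 26->7, 29->8, 37->9, 40->10, 45->11
Step 2: Rank sum for X: R1 = 1 + 2 + 3 + 4 = 10.
Step 3: U_X = R1 - n1(n1+1)/2 = 10 - 4*5/2 = 10 - 10 = 0.
       U_Y = n1*n2 - U_X = 28 - 0 = 28.
Step 4: No ties, so the exact null distribution of U (based on enumerating the C(11,4) = 330 equally likely rank assignments) gives the two-sided p-value.
Step 5: p-value = 0.006061; compare to alpha = 0.1. reject H0.

U_X = 0, p = 0.006061, reject H0 at alpha = 0.1.


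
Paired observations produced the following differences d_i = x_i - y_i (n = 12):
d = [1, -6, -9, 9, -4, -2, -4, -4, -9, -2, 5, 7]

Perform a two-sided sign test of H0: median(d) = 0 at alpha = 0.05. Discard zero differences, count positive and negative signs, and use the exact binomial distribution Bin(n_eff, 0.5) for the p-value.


Step 1: Discard zero differences. Original n = 12; n_eff = number of nonzero differences = 12.
Nonzero differences (with sign): +1, -6, -9, +9, -4, -2, -4, -4, -9, -2, +5, +7
Step 2: Count signs: positive = 4, negative = 8.
Step 3: Under H0: P(positive) = 0.5, so the number of positives S ~ Bin(12, 0.5).
Step 4: Two-sided exact p-value = sum of Bin(12,0.5) probabilities at or below the observed probability = 0.387695.
Step 5: alpha = 0.05. fail to reject H0.

n_eff = 12, pos = 4, neg = 8, p = 0.387695, fail to reject H0.


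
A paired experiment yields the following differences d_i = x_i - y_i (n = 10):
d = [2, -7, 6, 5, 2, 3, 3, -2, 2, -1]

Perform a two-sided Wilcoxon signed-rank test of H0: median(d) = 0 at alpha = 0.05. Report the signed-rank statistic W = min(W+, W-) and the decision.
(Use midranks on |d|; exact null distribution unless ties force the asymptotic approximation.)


Step 1: Drop any zero differences (none here) and take |d_i|.
|d| = [2, 7, 6, 5, 2, 3, 3, 2, 2, 1]
Step 2: Midrank |d_i| (ties get averaged ranks).
ranks: |2|->3.5, |7|->10, |6|->9, |5|->8, |2|->3.5, |3|->6.5, |3|->6.5, |2|->3.5, |2|->3.5, |1|->1
Step 3: Attach original signs; sum ranks with positive sign and with negative sign.
W+ = 3.5 + 9 + 8 + 3.5 + 6.5 + 6.5 + 3.5 = 40.5
W- = 10 + 3.5 + 1 = 14.5
(Check: W+ + W- = 55 should equal n(n+1)/2 = 55.)
Step 4: Test statistic W = min(W+, W-) = 14.5.
Step 5: Ties in |d|, so use the tie-corrected normal approximation.
        E[W] = n(n+1)/4 = 10*11/4 = 27.5.
        Tie groups: |d|=2 (t=4), |d|=3 (t=2); sum(t^3 - t) = 66.
        Var[W] = n(n+1)(2n+1)/24 - sum(t^3-t)/48 = 2310/24 - 66/48 = 94.875.
        z = (W - E[W]) / sqrt(Var[W]) = (14.5 - 27.5) / 9.7404 = -1.3347.
        Two-sided p = 2*Phi(z) = 0.181991.
Step 6: alpha = 0.05. fail to reject H0.

W+ = 40.5, W- = 14.5, W = min = 14.5, p = 0.181991, fail to reject H0.


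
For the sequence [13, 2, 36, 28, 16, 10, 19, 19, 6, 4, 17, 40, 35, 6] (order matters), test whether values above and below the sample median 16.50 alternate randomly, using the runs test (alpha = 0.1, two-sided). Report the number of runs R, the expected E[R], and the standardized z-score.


Step 1: Compute median = 16.50; label A = above, B = below.
Labels in order: BBAABBAABBAAAB  (n_A = 7, n_B = 7)
Step 2: Count runs R = 7.
Step 3: Under H0 (random ordering), E[R] = 2*n_A*n_B/(n_A+n_B) + 1 = 2*7*7/14 + 1 = 8.0000.
        Var[R] = 2*n_A*n_B*(2*n_A*n_B - n_A - n_B) / ((n_A+n_B)^2 * (n_A+n_B-1)) = 8232/2548 = 3.2308.
        SD[R] = 1.7974.
Step 4: Continuity-corrected z = (R + 0.5 - E[R]) / SD[R] = (7 + 0.5 - 8.0000) / 1.7974 = -0.2782.
Step 5: Two-sided p-value via normal approximation = 2*(1 - Phi(|z|)) = 0.780879.
Step 6: alpha = 0.1. fail to reject H0.

R = 7, z = -0.2782, p = 0.780879, fail to reject H0.


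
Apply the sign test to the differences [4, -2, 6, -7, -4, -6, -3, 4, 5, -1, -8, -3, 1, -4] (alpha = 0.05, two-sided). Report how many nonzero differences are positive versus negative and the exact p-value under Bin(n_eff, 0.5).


Step 1: Discard zero differences. Original n = 14; n_eff = number of nonzero differences = 14.
Nonzero differences (with sign): +4, -2, +6, -7, -4, -6, -3, +4, +5, -1, -8, -3, +1, -4
Step 2: Count signs: positive = 5, negative = 9.
Step 3: Under H0: P(positive) = 0.5, so the number of positives S ~ Bin(14, 0.5).
Step 4: Two-sided exact p-value = sum of Bin(14,0.5) probabilities at or below the observed probability = 0.423950.
Step 5: alpha = 0.05. fail to reject H0.

n_eff = 14, pos = 5, neg = 9, p = 0.423950, fail to reject H0.


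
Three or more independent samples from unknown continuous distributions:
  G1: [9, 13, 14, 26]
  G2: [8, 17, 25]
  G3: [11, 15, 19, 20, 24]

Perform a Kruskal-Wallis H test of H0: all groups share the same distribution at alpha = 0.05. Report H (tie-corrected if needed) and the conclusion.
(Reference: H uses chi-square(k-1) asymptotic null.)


Step 1: Combine all N = 12 observations and assign midranks.
sorted (value, group, rank): (8,G2,1), (9,G1,2), (11,G3,3), (13,G1,4), (14,G1,5), (15,G3,6), (17,G2,7), (19,G3,8), (20,G3,9), (24,G3,10), (25,G2,11), (26,G1,12)
Step 2: Sum ranks within each group.
R_1 = 23 (n_1 = 4)
R_2 = 19 (n_2 = 3)
R_3 = 36 (n_3 = 5)
Step 3: H = 12/(N(N+1)) * sum(R_i^2/n_i) - 3(N+1)
     = 12/(12*13) * (23^2/4 + 19^2/3 + 36^2/5) - 3*13
     = 0.076923 * 511.783 - 39
     = 0.367949.
Step 4: No ties, so H is used without correction.
Step 5: Under H0, H ~ chi^2(2); p-value = 0.831957.
Step 6: alpha = 0.05. fail to reject H0.

H = 0.3679, df = 2, p = 0.831957, fail to reject H0.


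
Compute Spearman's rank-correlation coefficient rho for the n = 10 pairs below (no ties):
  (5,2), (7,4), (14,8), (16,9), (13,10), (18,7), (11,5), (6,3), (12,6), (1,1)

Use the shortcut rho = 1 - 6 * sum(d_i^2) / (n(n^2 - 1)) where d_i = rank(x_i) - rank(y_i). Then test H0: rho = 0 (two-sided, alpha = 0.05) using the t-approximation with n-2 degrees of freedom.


Step 1: Rank x and y separately (midranks; no ties here).
rank(x): 5->2, 7->4, 14->8, 16->9, 13->7, 18->10, 11->5, 6->3, 12->6, 1->1
rank(y): 2->2, 4->4, 8->8, 9->9, 10->10, 7->7, 5->5, 3->3, 6->6, 1->1
Step 2: d_i = R_x(i) - R_y(i); compute d_i^2.
  (2-2)^2=0, (4-4)^2=0, (8-8)^2=0, (9-9)^2=0, (7-10)^2=9, (10-7)^2=9, (5-5)^2=0, (3-3)^2=0, (6-6)^2=0, (1-1)^2=0
sum(d^2) = 18.
Step 3: rho = 1 - 6*18 / (10*(10^2 - 1)) = 1 - 108/990 = 0.890909.
Step 4: Under H0, t = rho * sqrt((n-2)/(1-rho^2)) = 5.5482 ~ t(8).
Step 5: Two-sided p-value from the t-distribution with 8 df = 0.000542.
Step 6: alpha = 0.05. reject H0.

rho = 0.8909, p = 0.000542, reject H0 at alpha = 0.05.


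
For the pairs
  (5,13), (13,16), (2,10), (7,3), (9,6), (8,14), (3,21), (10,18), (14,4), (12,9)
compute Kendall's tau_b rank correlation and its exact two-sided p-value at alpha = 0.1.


Step 1: Enumerate the 45 unordered pairs (i,j) with i<j and classify each by sign(x_j-x_i) * sign(y_j-y_i).
  (1,2):dx=+8,dy=+3->C; (1,3):dx=-3,dy=-3->C; (1,4):dx=+2,dy=-10->D; (1,5):dx=+4,dy=-7->D
  (1,6):dx=+3,dy=+1->C; (1,7):dx=-2,dy=+8->D; (1,8):dx=+5,dy=+5->C; (1,9):dx=+9,dy=-9->D
  (1,10):dx=+7,dy=-4->D; (2,3):dx=-11,dy=-6->C; (2,4):dx=-6,dy=-13->C; (2,5):dx=-4,dy=-10->C
  (2,6):dx=-5,dy=-2->C; (2,7):dx=-10,dy=+5->D; (2,8):dx=-3,dy=+2->D; (2,9):dx=+1,dy=-12->D
  (2,10):dx=-1,dy=-7->C; (3,4):dx=+5,dy=-7->D; (3,5):dx=+7,dy=-4->D; (3,6):dx=+6,dy=+4->C
  (3,7):dx=+1,dy=+11->C; (3,8):dx=+8,dy=+8->C; (3,9):dx=+12,dy=-6->D; (3,10):dx=+10,dy=-1->D
  (4,5):dx=+2,dy=+3->C; (4,6):dx=+1,dy=+11->C; (4,7):dx=-4,dy=+18->D; (4,8):dx=+3,dy=+15->C
  (4,9):dx=+7,dy=+1->C; (4,10):dx=+5,dy=+6->C; (5,6):dx=-1,dy=+8->D; (5,7):dx=-6,dy=+15->D
  (5,8):dx=+1,dy=+12->C; (5,9):dx=+5,dy=-2->D; (5,10):dx=+3,dy=+3->C; (6,7):dx=-5,dy=+7->D
  (6,8):dx=+2,dy=+4->C; (6,9):dx=+6,dy=-10->D; (6,10):dx=+4,dy=-5->D; (7,8):dx=+7,dy=-3->D
  (7,9):dx=+11,dy=-17->D; (7,10):dx=+9,dy=-12->D; (8,9):dx=+4,dy=-14->D; (8,10):dx=+2,dy=-9->D
  (9,10):dx=-2,dy=+5->D
Step 2: C = 20, D = 25, total pairs = 45.
Step 3: tau = (C - D)/(n(n-1)/2) = (20 - 25)/45 = -0.111111.
Step 4: Exact two-sided p-value (enumerate n! = 3628800 permutations of y under H0): p = 0.727490.
Step 5: alpha = 0.1. fail to reject H0.

tau_b = -0.1111 (C=20, D=25), p = 0.727490, fail to reject H0.


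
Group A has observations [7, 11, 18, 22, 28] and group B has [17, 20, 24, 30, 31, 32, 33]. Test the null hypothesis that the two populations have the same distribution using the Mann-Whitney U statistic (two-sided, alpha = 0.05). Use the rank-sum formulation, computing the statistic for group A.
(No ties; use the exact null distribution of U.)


Step 1: Combine and sort all 12 observations; assign midranks.
sorted (value, group): (7,X), (11,X), (17,Y), (18,X), (20,Y), (22,X), (24,Y), (28,X), (30,Y), (31,Y), (32,Y), (33,Y)
ranks: 7->1, 11->2, 17->3, 18->4, 20->5, 22->6, 24->7, 28->8, 30->9, 31->10, 32->11, 33->12
Step 2: Rank sum for X: R1 = 1 + 2 + 4 + 6 + 8 = 21.
Step 3: U_X = R1 - n1(n1+1)/2 = 21 - 5*6/2 = 21 - 15 = 6.
       U_Y = n1*n2 - U_X = 35 - 6 = 29.
Step 4: No ties, so the exact null distribution of U (based on enumerating the C(12,5) = 792 equally likely rank assignments) gives the two-sided p-value.
Step 5: p-value = 0.073232; compare to alpha = 0.05. fail to reject H0.

U_X = 6, p = 0.073232, fail to reject H0 at alpha = 0.05.


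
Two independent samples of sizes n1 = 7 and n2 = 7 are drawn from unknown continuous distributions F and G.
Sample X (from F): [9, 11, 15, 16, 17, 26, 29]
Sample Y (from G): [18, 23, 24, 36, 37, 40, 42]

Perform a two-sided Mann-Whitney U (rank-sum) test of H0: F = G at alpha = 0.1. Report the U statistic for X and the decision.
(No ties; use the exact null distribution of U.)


Step 1: Combine and sort all 14 observations; assign midranks.
sorted (value, group): (9,X), (11,X), (15,X), (16,X), (17,X), (18,Y), (23,Y), (24,Y), (26,X), (29,X), (36,Y), (37,Y), (40,Y), (42,Y)
ranks: 9->1, 11->2, 15->3, 16->4, 17->5, 18->6, 23->7, 24->8, 26->9, 29->10, 36->11, 37->12, 40->13, 42->14
Step 2: Rank sum for X: R1 = 1 + 2 + 3 + 4 + 5 + 9 + 10 = 34.
Step 3: U_X = R1 - n1(n1+1)/2 = 34 - 7*8/2 = 34 - 28 = 6.
       U_Y = n1*n2 - U_X = 49 - 6 = 43.
Step 4: No ties, so the exact null distribution of U (based on enumerating the C(14,7) = 3432 equally likely rank assignments) gives the two-sided p-value.
Step 5: p-value = 0.017483; compare to alpha = 0.1. reject H0.

U_X = 6, p = 0.017483, reject H0 at alpha = 0.1.


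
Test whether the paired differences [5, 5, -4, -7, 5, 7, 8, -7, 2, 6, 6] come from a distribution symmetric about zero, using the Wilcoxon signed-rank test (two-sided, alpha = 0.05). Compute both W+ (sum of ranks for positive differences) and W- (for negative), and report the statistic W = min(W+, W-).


Step 1: Drop any zero differences (none here) and take |d_i|.
|d| = [5, 5, 4, 7, 5, 7, 8, 7, 2, 6, 6]
Step 2: Midrank |d_i| (ties get averaged ranks).
ranks: |5|->4, |5|->4, |4|->2, |7|->9, |5|->4, |7|->9, |8|->11, |7|->9, |2|->1, |6|->6.5, |6|->6.5
Step 3: Attach original signs; sum ranks with positive sign and with negative sign.
W+ = 4 + 4 + 4 + 9 + 11 + 1 + 6.5 + 6.5 = 46
W- = 2 + 9 + 9 = 20
(Check: W+ + W- = 66 should equal n(n+1)/2 = 66.)
Step 4: Test statistic W = min(W+, W-) = 20.
Step 5: Ties in |d|, so use the tie-corrected normal approximation.
        E[W] = n(n+1)/4 = 11*12/4 = 33.
        Tie groups: |d|=5 (t=3), |d|=6 (t=2), |d|=7 (t=3); sum(t^3 - t) = 54.
        Var[W] = n(n+1)(2n+1)/24 - sum(t^3-t)/48 = 3036/24 - 54/48 = 125.375.
        z = (W - E[W]) / sqrt(Var[W]) = (20 - 33) / 11.1971 = -1.1610.
        Two-sided p = 2*Phi(z) = 0.245636.
Step 6: alpha = 0.05. fail to reject H0.

W+ = 46, W- = 20, W = min = 20, p = 0.245636, fail to reject H0.


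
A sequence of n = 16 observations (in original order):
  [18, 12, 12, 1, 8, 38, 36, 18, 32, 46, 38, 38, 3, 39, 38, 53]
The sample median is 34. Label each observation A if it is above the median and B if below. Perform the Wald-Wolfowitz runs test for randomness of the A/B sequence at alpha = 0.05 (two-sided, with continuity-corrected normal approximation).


Step 1: Compute median = 34; label A = above, B = below.
Labels in order: BBBBBAABBAAABAAA  (n_A = 8, n_B = 8)
Step 2: Count runs R = 6.
Step 3: Under H0 (random ordering), E[R] = 2*n_A*n_B/(n_A+n_B) + 1 = 2*8*8/16 + 1 = 9.0000.
        Var[R] = 2*n_A*n_B*(2*n_A*n_B - n_A - n_B) / ((n_A+n_B)^2 * (n_A+n_B-1)) = 14336/3840 = 3.7333.
        SD[R] = 1.9322.
Step 4: Continuity-corrected z = (R + 0.5 - E[R]) / SD[R] = (6 + 0.5 - 9.0000) / 1.9322 = -1.2939.
Step 5: Two-sided p-value via normal approximation = 2*(1 - Phi(|z|)) = 0.195709.
Step 6: alpha = 0.05. fail to reject H0.

R = 6, z = -1.2939, p = 0.195709, fail to reject H0.


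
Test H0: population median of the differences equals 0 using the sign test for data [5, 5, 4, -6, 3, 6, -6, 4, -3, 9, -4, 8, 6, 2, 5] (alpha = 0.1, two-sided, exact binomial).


Step 1: Discard zero differences. Original n = 15; n_eff = number of nonzero differences = 15.
Nonzero differences (with sign): +5, +5, +4, -6, +3, +6, -6, +4, -3, +9, -4, +8, +6, +2, +5
Step 2: Count signs: positive = 11, negative = 4.
Step 3: Under H0: P(positive) = 0.5, so the number of positives S ~ Bin(15, 0.5).
Step 4: Two-sided exact p-value = sum of Bin(15,0.5) probabilities at or below the observed probability = 0.118469.
Step 5: alpha = 0.1. fail to reject H0.

n_eff = 15, pos = 11, neg = 4, p = 0.118469, fail to reject H0.


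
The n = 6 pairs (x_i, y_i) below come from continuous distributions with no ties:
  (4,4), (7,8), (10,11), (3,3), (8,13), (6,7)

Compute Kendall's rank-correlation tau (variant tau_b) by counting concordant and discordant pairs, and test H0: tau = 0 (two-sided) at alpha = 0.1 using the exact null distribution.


Step 1: Enumerate the 15 unordered pairs (i,j) with i<j and classify each by sign(x_j-x_i) * sign(y_j-y_i).
  (1,2):dx=+3,dy=+4->C; (1,3):dx=+6,dy=+7->C; (1,4):dx=-1,dy=-1->C; (1,5):dx=+4,dy=+9->C
  (1,6):dx=+2,dy=+3->C; (2,3):dx=+3,dy=+3->C; (2,4):dx=-4,dy=-5->C; (2,5):dx=+1,dy=+5->C
  (2,6):dx=-1,dy=-1->C; (3,4):dx=-7,dy=-8->C; (3,5):dx=-2,dy=+2->D; (3,6):dx=-4,dy=-4->C
  (4,5):dx=+5,dy=+10->C; (4,6):dx=+3,dy=+4->C; (5,6):dx=-2,dy=-6->C
Step 2: C = 14, D = 1, total pairs = 15.
Step 3: tau = (C - D)/(n(n-1)/2) = (14 - 1)/15 = 0.866667.
Step 4: Exact two-sided p-value (enumerate n! = 720 permutations of y under H0): p = 0.016667.
Step 5: alpha = 0.1. reject H0.

tau_b = 0.8667 (C=14, D=1), p = 0.016667, reject H0.


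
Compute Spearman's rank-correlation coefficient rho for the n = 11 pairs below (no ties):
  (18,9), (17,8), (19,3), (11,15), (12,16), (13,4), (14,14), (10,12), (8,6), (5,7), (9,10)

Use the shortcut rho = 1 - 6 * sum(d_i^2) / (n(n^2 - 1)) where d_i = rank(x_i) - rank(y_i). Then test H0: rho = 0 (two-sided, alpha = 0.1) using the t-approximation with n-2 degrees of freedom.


Step 1: Rank x and y separately (midranks; no ties here).
rank(x): 18->10, 17->9, 19->11, 11->5, 12->6, 13->7, 14->8, 10->4, 8->2, 5->1, 9->3
rank(y): 9->6, 8->5, 3->1, 15->10, 16->11, 4->2, 14->9, 12->8, 6->3, 7->4, 10->7
Step 2: d_i = R_x(i) - R_y(i); compute d_i^2.
  (10-6)^2=16, (9-5)^2=16, (11-1)^2=100, (5-10)^2=25, (6-11)^2=25, (7-2)^2=25, (8-9)^2=1, (4-8)^2=16, (2-3)^2=1, (1-4)^2=9, (3-7)^2=16
sum(d^2) = 250.
Step 3: rho = 1 - 6*250 / (11*(11^2 - 1)) = 1 - 1500/1320 = -0.136364.
Step 4: Under H0, t = rho * sqrt((n-2)/(1-rho^2)) = -0.4129 ~ t(9).
Step 5: Two-sided p-value from the t-distribution with 9 df = 0.689309.
Step 6: alpha = 0.1. fail to reject H0.

rho = -0.1364, p = 0.689309, fail to reject H0 at alpha = 0.1.


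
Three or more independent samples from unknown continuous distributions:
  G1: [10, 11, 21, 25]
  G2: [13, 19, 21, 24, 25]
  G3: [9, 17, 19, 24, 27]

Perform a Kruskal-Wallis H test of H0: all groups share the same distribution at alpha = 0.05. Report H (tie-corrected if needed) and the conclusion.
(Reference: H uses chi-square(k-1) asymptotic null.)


Step 1: Combine all N = 14 observations and assign midranks.
sorted (value, group, rank): (9,G3,1), (10,G1,2), (11,G1,3), (13,G2,4), (17,G3,5), (19,G2,6.5), (19,G3,6.5), (21,G1,8.5), (21,G2,8.5), (24,G2,10.5), (24,G3,10.5), (25,G1,12.5), (25,G2,12.5), (27,G3,14)
Step 2: Sum ranks within each group.
R_1 = 26 (n_1 = 4)
R_2 = 42 (n_2 = 5)
R_3 = 37 (n_3 = 5)
Step 3: H = 12/(N(N+1)) * sum(R_i^2/n_i) - 3(N+1)
     = 12/(14*15) * (26^2/4 + 42^2/5 + 37^2/5) - 3*15
     = 0.057143 * 795.6 - 45
     = 0.462857.
Step 4: Ties present; correction factor C = 1 - 24/(14^3 - 14) = 0.991209. Corrected H = 0.462857 / 0.991209 = 0.466962.
Step 5: Under H0, H ~ chi^2(2); p-value = 0.791773.
Step 6: alpha = 0.05. fail to reject H0.

H = 0.4670, df = 2, p = 0.791773, fail to reject H0.
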